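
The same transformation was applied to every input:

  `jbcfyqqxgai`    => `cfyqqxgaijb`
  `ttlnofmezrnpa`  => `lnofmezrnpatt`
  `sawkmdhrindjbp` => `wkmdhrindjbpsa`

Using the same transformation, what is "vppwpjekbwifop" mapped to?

pwpjekbwifopvp

The pattern: move the first 2 characters to the end (rotate left by 2).
"vppwpjekbwifop" → "pwpjekbwifopvp".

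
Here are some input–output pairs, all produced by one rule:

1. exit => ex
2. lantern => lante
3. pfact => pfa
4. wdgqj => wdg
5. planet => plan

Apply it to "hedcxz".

In each case the input is transformed by: delete the last 2 characters.
On "hedcxz" that produces "hedc".

hedc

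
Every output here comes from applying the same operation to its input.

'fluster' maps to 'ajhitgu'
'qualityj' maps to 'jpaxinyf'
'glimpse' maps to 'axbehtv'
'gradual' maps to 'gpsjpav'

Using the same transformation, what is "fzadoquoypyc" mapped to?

The rule is to move the first character to the end, then shift every letter 11 places backward in the alphabet (wrapping around).
For "fzadoquoypyc", step one produces "zadoquoypycf"; step two turns that into "opsdfjdnenru".

opsdfjdnenru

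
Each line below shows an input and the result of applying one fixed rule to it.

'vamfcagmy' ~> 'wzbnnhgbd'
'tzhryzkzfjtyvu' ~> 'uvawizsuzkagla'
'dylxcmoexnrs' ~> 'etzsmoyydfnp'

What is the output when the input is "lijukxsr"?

Rule — shift every letter 1 place forward in the alphabet (wrapping around), then take characters alternately from the front and the back (1st, last, 2nd, 2nd-last, ...).
Working it through for "lijukxsr": intermediate "mjkvlyts", final "msjtkyvl".

msjtkyvl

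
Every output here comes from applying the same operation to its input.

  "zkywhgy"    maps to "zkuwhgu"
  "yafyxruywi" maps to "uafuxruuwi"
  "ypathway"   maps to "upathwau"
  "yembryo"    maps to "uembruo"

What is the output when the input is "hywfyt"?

Rule — replace every "y" with "u".
For "hywfyt" the result is "huwfut".

huwfut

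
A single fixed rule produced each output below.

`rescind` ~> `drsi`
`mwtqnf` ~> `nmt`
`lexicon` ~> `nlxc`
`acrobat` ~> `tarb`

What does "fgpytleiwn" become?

The transformation: keep every other character starting from the first (positions 1st, 3rd, 5th, ...), then move the last character to the front.
Working it through for "fgpytleiwn": intermediate "fptew", final "wfpte".

wfpte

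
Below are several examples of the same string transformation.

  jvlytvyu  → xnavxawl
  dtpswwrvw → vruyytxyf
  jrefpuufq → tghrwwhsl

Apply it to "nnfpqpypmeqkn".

What's happening: move the first character to the end, then shift every letter 2 places forward in the alphabet (wrapping around).
"nnfpqpypmeqkn" → "nfpqpypmeqknn" → "phrsrarogsmpp".
(Check on "jrefpuufq": → "refpuufqj" → "tghrwwhsl" ✓)

phrsrarogsmpp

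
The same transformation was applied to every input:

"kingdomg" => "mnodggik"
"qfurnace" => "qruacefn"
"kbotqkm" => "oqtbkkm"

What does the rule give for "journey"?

The rule is to sort the characters into alphabetical order, then move the last 3 characters to the front (rotate right by 3).
For "journey", step one produces "ejnoruy"; step two turns that into "ruyejno".

ruyejno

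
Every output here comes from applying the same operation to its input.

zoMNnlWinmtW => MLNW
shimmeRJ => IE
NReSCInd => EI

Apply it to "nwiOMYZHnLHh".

In each case the input is transformed by: keep one character in every 3, starting at position 3 (positions 3rd, 6th, 9th, ...), then convert every letter to uppercase.
Applying that to "nwiOMYZHnLHh" gives "IYNH".
(Check on "NReSCInd": → "eI" → "EI" ✓)

IYNH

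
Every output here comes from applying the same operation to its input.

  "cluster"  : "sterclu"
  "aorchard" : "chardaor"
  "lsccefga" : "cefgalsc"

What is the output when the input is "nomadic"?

The rule is to move the first 3 characters to the end (rotate left by 3).
For "nomadic" the result is "adicnom".

adicnom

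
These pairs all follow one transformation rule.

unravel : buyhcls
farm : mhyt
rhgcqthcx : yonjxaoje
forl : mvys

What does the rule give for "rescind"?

ylzjpuk

Each output is the input with this applied: shift every letter 7 places forward in the alphabet (wrapping around).
"rescind" → "ylzjpuk".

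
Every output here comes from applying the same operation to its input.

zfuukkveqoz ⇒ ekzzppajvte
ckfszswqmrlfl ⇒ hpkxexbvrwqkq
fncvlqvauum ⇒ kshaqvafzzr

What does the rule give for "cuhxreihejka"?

hzmcwjnmjopf

Rule — shift every letter 5 places forward in the alphabet (wrapping around).
On "cuhxreihejka" that produces "hzmcwjnmjopf".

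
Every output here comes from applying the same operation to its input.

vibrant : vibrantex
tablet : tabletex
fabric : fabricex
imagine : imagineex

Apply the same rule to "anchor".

The pattern: append "ex".
Doing the same to "anchor": "anchorex".

anchorex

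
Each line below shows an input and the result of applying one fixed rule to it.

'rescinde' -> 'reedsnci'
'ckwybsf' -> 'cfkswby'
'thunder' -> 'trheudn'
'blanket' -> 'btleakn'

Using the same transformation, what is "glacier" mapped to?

The rule is to take characters alternately from the front and the back (1st, last, 2nd, 2nd-last, ...).
"glacier" → "grleaic".

grleaic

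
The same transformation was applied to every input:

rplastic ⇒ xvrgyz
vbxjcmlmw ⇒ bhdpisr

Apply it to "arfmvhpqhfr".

The transformation: delete the last 2 characters, then shift every letter 6 places forward in the alphabet (wrapping around).
Starting from "arfmvhpqhfr": after the first operation, "arfmvhpqh"; after the second, "gxlsbnvwn".

gxlsbnvwn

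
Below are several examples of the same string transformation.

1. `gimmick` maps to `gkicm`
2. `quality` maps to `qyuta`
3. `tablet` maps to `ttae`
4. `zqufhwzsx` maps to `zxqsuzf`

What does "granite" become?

gerta

Rule — take characters alternately from the front and the back (1st, last, 2nd, 2nd-last, ...), then delete the last 2 characters.
Applying both steps to "granite": "gertain", then "gerta".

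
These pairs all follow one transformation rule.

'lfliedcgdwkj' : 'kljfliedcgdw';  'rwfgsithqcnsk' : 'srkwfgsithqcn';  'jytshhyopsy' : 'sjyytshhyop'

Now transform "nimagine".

The rule is to swap the first and last characters, then move the last 2 characters to the front (rotate right by 2).
"nimagine" → "eimaginn" → "nneimagi".
(Check on "rwfgsithqcnsk": → "kwfgsithqcnsr" → "srkwfgsithqcn" ✓)

nneimagi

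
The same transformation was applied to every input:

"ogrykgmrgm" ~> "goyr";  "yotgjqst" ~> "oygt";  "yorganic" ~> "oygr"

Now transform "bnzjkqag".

The transformation: swap each adjacent pair of characters (1↔2, 3↔4, ...), then keep only the first 4 characters.
On "bnzjkqag": the first step gives "nbjzqkga", and the second then gives "nbjz".

nbjz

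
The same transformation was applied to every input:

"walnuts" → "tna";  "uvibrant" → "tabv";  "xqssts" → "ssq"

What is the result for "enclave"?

The transformation: keep every other character starting from the second (positions 2nd, 4th, 6th, ...), then reverse the string.
Starting from "enclave": after the first operation, "nlv"; after the second, "vln".

vln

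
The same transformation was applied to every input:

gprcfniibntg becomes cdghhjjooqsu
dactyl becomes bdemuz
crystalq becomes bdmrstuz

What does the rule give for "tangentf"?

Each output is the input with this applied: sort the characters into alphabetical order, then shift every letter 1 place forward in the alphabet (wrapping around).
Working it through for "tangentf": intermediate "aefgnntt", final "bfghoouu".

bfghoouu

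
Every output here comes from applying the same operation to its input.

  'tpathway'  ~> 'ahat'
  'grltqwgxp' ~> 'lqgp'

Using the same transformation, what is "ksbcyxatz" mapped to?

byaz

Each output is the input with this applied: move the first character to the end, then keep every other character starting from the second (positions 2nd, 4th, 6th, ...).
On "ksbcyxatz": the first step gives "sbcyxatzk", and the second then gives "byaz".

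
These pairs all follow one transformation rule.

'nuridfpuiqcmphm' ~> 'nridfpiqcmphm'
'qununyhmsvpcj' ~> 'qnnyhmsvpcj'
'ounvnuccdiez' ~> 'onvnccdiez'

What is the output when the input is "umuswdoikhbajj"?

mswdoikhbajj

The rule is to remove every "u".
Applying that to "umuswdoikhbajj" gives "mswdoikhbajj".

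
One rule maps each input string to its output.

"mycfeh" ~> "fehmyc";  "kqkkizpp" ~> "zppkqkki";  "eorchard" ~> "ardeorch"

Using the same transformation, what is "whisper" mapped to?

The pattern: move the last 3 characters to the front (rotate right by 3).
Applying that to "whisper" gives "perwhis".

perwhis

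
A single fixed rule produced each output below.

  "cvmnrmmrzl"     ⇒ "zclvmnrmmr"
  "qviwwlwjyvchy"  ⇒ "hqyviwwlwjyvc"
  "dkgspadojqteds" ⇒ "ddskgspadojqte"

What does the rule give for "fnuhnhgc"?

gfcnuhnh

The rule is to swap the first and last characters, then move the last 2 characters to the front (rotate right by 2).
Applying that to "fnuhnhgc" gives "gfcnuhnh".
(Check on "dkgspadojqteds": → "skgspadojqtedd" → "ddskgspadojqte" ✓)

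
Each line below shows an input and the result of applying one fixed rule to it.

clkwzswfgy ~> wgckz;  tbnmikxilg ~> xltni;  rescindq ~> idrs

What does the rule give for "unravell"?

vlur

Each output is the input with this applied: keep every other character starting from the first (positions 1st, 3rd, 5th, ...), then move the last 2 characters to the front (rotate right by 2).
Applying both steps to "unravell": "urvl", then "vlur".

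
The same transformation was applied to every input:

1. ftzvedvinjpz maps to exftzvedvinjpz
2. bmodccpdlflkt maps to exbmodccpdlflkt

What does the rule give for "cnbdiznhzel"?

What's happening: prepend "ex".
On "cnbdiznhzel" that produces "excnbdiznhzel".

excnbdiznhzel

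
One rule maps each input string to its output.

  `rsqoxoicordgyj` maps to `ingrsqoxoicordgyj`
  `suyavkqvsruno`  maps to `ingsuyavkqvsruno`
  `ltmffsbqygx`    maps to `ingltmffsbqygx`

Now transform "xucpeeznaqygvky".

ingxucpeeznaqygvky

The pattern: prepend "ing".
So "xucpeeznaqygvky" becomes "ingxucpeeznaqygvky".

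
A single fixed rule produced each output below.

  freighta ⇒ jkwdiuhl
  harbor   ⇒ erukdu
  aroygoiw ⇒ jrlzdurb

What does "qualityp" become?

lwbstxdo

Rule — shift every letter 3 places forward in the alphabet (wrapping around), then swap the front and back halves of the string.
On "qualityp": the first step gives "txdolwbs", and the second then gives "lwbstxdo".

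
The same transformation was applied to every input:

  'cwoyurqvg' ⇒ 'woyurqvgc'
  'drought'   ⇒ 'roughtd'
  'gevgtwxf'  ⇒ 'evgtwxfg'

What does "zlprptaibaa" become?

lprptaibaaz

The rule is to move the first character to the end.
"zlprptaibaa" → "lprptaibaaz".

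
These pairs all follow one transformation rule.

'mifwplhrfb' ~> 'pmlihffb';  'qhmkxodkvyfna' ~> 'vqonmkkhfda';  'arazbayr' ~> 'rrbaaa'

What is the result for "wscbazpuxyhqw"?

xwwusqphcba

Looking at the pairs, the operation is to sort the characters into reverse alphabetical order, then delete the first 2 characters.
Applying both steps to "wscbazpuxyhqw": "zyxwwusqphcba", then "xwwusqphcba".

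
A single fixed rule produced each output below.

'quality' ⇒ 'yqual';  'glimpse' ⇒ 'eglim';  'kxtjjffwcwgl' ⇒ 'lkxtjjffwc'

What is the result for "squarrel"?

The pattern: move the last character to the front, then delete the last 2 characters.
Applying that to "squarrel" gives "lsquar".

lsquar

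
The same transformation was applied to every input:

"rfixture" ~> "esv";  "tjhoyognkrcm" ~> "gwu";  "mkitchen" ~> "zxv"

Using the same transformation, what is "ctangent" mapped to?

pgn

The transformation: shift every letter 13 places forward in the alphabet (wrapping around) — i.e. ROT13, then keep only the first 3 characters.
Working it through for "ctangent": intermediate "pgnatrag", final "pgn".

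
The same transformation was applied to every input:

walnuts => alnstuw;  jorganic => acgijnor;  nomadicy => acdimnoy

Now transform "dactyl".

acdlty

Looking at the pairs, the operation is to sort the characters into alphabetical order.
On "dactyl" that produces "acdlty".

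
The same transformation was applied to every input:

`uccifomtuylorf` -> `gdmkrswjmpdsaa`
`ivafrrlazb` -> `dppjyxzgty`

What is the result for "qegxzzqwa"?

vxxouyoce

Looking at the pairs, the operation is to shift every letter 2 places backward in the alphabet (wrapping around), then move the first 3 characters to the end (rotate left by 3).
Starting from "qegxzzqwa": after the first operation, "ocevxxouy"; after the second, "vxxouyoce".
(Check on "uccifomtuylorf": → "saagdmkrswjmpd" → "gdmkrswjmpdsaa" ✓)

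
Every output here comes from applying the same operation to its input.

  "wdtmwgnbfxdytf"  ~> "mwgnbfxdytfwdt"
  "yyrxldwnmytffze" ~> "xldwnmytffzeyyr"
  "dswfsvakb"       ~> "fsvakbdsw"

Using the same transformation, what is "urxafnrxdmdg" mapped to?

The transformation: move the first 3 characters to the end (rotate left by 3).
On "urxafnrxdmdg" that produces "afnrxdmdgurx".

afnrxdmdgurx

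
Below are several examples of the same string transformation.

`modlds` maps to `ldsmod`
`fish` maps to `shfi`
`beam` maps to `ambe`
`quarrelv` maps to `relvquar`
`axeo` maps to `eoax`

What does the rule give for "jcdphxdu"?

hxdujcdp

The transformation: swap the front and back halves of the string.
Applying that to "jcdphxdu" gives "hxdujcdp".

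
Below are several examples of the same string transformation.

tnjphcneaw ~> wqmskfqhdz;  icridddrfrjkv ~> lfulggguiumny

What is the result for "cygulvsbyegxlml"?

What's happening: shift every letter 3 places forward in the alphabet (wrapping around).
Doing the same to "cygulvsbyegxlml": "fbjxoyvebhjaopo".

fbjxoyvebhjaopo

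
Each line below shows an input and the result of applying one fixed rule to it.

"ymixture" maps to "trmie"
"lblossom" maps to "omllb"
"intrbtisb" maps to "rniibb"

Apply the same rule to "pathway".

What's happening: sort the characters into reverse alphabetical order, then delete the first 3 characters.
Starting from "pathway": after the first operation, "ywtphaa"; after the second, "phaa".

phaa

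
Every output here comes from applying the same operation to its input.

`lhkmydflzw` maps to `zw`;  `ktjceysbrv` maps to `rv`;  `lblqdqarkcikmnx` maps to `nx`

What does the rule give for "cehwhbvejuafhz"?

The transformation: keep only the last 2 characters.
Doing the same to "cehwhbvejuafhz": "hz".

hz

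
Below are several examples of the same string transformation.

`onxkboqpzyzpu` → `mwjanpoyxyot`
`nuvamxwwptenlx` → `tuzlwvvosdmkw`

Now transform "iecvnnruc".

dbummqtb

In each case the input is transformed by: delete the first character, then shift every letter 1 place backward in the alphabet (wrapping around).
Doing the same to "iecvnnruc": "dbummqtb".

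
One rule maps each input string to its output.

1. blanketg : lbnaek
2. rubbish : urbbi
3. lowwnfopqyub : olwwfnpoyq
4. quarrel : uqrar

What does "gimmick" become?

The pattern: delete the last 2 characters, then swap each adjacent pair of characters (1↔2, 3↔4, ...).
"gimmick" → "gimmi" → "igmmi".

igmmi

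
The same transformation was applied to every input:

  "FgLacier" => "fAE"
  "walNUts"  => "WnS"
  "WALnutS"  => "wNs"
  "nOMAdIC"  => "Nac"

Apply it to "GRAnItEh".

gNe

In each case the input is transformed by: keep one character in every 3, starting at position 1 (positions 1st, 4th, 7th, ...), then flip the case of every letter.
For "GRAnItEh", step one produces "GnE"; step two turns that into "gNe".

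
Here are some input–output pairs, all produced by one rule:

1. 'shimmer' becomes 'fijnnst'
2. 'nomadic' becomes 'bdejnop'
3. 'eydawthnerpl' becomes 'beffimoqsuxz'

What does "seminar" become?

bfjnost

In each case the input is transformed by: sort the characters into alphabetical order, then shift every letter 1 place forward in the alphabet (wrapping around).
"seminar" → "aeimnrs" → "bfjnost".
(Check on "shimmer": → "ehimmrs" → "fijnnst" ✓)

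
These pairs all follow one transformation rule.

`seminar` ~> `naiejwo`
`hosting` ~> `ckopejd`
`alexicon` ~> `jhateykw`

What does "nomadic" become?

ykiwzej

Rule — shift every letter 4 places backward in the alphabet (wrapping around), then swap the first and last characters.
Doing the same to "nomadic": "ykiwzej".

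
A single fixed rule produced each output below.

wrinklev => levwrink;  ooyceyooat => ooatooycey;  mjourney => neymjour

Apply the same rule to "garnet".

Each output is the input with this applied: swap the front and back halves of the string, then move the first character to the end.
On "garnet" that produces "etgarn".

etgarn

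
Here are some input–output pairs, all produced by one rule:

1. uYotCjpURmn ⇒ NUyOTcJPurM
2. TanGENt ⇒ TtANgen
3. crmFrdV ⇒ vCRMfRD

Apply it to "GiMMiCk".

KgImmIc

The pattern: flip the case of every letter, then move the last character to the front.
For "GiMMiCk", step one produces "gImmIcK"; step two turns that into "KgImmIc".
(Check on "TanGENt": → "tANgenT" → "TtANgen" ✓)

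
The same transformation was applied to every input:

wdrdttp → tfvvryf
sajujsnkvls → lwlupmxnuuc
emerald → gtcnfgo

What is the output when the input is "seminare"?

Looking at the pairs, the operation is to shift every letter 2 places forward in the alphabet (wrapping around), then move the first 2 characters to the end (rotate left by 2).
Starting from "seminare": after the first operation, "ugokpctg"; after the second, "okpctgug".
(Check on "sajujsnkvls": → "uclwlupmxnu" → "lwlupmxnuuc" ✓)

okpctgug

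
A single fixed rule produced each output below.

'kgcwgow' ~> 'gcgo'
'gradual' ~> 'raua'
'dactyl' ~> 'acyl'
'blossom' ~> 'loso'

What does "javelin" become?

In each case the input is transformed by: double every character, then keep one character in every 3, starting at position 3 (positions 3rd, 6th, 9th, ...).
On "javelin": the first step gives "jjaavveelliinn", and the second then gives "avli".

avli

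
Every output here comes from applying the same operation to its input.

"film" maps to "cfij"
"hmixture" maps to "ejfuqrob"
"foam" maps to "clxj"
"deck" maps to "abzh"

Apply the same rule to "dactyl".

axzqvi

Looking at the pairs, the operation is to shift every letter 3 places backward in the alphabet (wrapping around).
Doing the same to "dactyl": "axzqvi".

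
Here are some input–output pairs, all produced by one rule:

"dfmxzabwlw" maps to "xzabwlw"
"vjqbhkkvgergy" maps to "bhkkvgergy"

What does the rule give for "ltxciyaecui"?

ciyaecui

What's happening: delete the first 3 characters.
For "ltxciyaecui" the result is "ciyaecui".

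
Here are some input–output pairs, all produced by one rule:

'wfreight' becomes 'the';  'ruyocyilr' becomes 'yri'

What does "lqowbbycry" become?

yqc

Each output is the input with this applied: sort the characters into reverse alphabetical order, then keep one character in every 3, starting at position 2 (positions 2nd, 5th, 8th, ...).
For "lqowbbycry", step one produces "yywrqolcbb"; step two turns that into "yqc".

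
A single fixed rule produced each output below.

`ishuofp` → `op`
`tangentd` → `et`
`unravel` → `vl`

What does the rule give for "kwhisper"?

se

The transformation: keep every other character starting from the first (positions 1st, 3rd, 5th, ...), then keep only the last 2 characters.
For "kwhisper" the result is "se".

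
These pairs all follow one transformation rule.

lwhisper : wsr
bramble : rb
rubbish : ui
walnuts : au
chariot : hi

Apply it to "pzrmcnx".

zc

The rule is to keep one character in every 3, starting at position 2 (positions 2nd, 5th, 8th, ...).
For "pzrmcnx" the result is "zc".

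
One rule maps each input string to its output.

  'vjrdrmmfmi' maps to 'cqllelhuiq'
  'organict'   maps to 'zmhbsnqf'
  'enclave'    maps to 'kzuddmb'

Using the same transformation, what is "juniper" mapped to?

The pattern: move the first 3 characters to the end (rotate left by 3), then shift every letter 1 place backward in the alphabet (wrapping around).
Doing the same to "juniper": "hodqitm".
(Check on "vjrdrmmfmi": → "drmmfmivjr" → "cqllelhuiq" ✓)

hodqitm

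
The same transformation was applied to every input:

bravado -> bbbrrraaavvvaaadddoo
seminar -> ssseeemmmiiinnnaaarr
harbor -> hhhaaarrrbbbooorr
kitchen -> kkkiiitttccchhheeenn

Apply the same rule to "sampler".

sssaaammmpppllleeerr

Rule — repeat every character 3 times, then delete the last character.
On "sampler": the first step gives "sssaaammmpppllleeerrr", and the second then gives "sssaaammmpppllleeerr".
(Check on "seminar": → "ssseeemmmiiinnnaaarrr" → "ssseeemmmiiinnnaaarr" ✓)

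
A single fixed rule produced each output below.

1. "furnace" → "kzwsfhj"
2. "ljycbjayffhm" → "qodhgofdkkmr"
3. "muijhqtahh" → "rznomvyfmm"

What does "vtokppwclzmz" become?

aytpuubhqere

The rule is to shift every letter 5 places forward in the alphabet (wrapping around).
For "vtokppwclzmz" the result is "aytpuubhqere".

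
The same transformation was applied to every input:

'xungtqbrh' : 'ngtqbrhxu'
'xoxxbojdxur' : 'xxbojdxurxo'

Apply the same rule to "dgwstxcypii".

wstxcypiidg

The rule is to move the first 2 characters to the end (rotate left by 2).
So "dgwstxcypii" becomes "wstxcypiidg".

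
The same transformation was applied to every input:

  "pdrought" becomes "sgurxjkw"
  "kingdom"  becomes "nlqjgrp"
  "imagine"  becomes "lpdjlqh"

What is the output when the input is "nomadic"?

Looking at the pairs, the operation is to shift every letter 3 places forward in the alphabet (wrapping around).
For "nomadic" the result is "qrpdglf".

qrpdglf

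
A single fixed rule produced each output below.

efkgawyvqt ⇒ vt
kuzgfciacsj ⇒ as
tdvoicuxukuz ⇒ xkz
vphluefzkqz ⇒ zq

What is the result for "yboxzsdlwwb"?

lw

The pattern: keep every other character starting from the second (positions 2nd, 4th, 6th, ...), then delete the first 3 characters.
Starting from "yboxzsdlwwb": after the first operation, "bxslw"; after the second, "lw".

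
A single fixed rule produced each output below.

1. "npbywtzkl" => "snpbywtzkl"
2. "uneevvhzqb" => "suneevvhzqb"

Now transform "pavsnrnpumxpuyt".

spavsnrnpumxpuyt

What's happening: prepend "s".
So "pavsnrnpumxpuyt" becomes "spavsnrnpumxpuyt".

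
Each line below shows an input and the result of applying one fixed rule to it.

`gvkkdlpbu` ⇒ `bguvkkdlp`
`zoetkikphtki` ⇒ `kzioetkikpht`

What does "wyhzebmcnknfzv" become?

zwvyhzebmcnknf

What's happening: swap the first and last characters, then move the last 2 characters to the front (rotate right by 2).
Applying both steps to "wyhzebmcnknfzv": "vyhzebmcnknfzw", then "zwvyhzebmcnknf".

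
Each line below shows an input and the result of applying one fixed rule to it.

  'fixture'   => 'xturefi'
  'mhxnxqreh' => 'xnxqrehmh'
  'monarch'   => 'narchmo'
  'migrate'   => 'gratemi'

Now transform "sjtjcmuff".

tjcmuffsj

Rule — move the first 2 characters to the end (rotate left by 2).
For "sjtjcmuff" the result is "tjcmuffsj".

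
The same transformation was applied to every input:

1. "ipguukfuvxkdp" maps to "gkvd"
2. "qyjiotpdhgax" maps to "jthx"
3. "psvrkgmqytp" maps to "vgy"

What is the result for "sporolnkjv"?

The pattern: keep one character in every 3, starting at position 3 (positions 3rd, 6th, 9th, ...).
For "sporolnkjv" the result is "olj".

olj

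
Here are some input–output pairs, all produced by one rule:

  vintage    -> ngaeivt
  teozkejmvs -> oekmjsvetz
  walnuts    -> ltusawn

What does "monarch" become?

ncrhoma

In each case the input is transformed by: swap each adjacent pair of characters (1↔2, 3↔4, ...), then move the first 3 characters to the end (rotate left by 3).
On "monarch": the first step gives "omancrh", and the second then gives "ncrhoma".
(Check on "vintage": → "ivtngae" → "ngaeivt" ✓)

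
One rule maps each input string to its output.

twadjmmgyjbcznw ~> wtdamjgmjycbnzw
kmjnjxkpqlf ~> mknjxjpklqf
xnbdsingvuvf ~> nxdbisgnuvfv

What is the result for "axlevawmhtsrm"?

xaelavmwthrsm

Looking at the pairs, the operation is to swap each adjacent pair of characters (1↔2, 3↔4, ...).
Doing the same to "axlevawmhtsrm": "xaelavmwthrsm".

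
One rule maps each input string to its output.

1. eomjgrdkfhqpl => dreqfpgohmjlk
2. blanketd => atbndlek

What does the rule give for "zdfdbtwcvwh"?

Each output is the input with this applied: sort the characters into alphabetical order, then take characters alternately from the front and the back (1st, last, 2nd, 2nd-last, ...).
"zdfdbtwcvwh" → "bcddfhtvwwz" → "bzcwdwdvfth".
(Check on "blanketd": → "abdeklnt" → "atbndlek" ✓)

bzcwdwdvfth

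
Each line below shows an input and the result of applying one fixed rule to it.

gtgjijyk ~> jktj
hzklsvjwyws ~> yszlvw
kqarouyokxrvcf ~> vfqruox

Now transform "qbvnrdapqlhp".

What's happening: move the last 3 characters to the front (rotate right by 3), then keep every other character starting from the first (positions 1st, 3rd, 5th, ...).
Applying both steps to "qbvnrdapqlhp": "lhpqbvnrdapq", then "lpbndp".

lpbndp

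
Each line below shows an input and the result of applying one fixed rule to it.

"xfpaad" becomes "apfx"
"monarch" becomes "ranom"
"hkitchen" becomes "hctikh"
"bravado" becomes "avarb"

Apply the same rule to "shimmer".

mmihs

Rule — delete the last 2 characters, then reverse the string.
On "shimmer": the first step gives "shimm", and the second then gives "mmihs".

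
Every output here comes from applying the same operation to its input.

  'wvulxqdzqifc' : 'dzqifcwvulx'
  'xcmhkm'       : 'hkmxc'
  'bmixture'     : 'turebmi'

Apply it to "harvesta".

In each case the input is transformed by: swap the front and back halves of the string, then delete the last character.
Applying that to "harvesta" gives "estahar".

estahar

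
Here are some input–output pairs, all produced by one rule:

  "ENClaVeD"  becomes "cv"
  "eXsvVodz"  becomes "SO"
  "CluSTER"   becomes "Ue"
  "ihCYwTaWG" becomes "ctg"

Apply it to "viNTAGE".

The pattern: flip the case of every letter, then keep one character in every 3, starting at position 3 (positions 3rd, 6th, 9th, ...).
Starting from "viNTAGE": after the first operation, "VIntage"; after the second, "ng".

ng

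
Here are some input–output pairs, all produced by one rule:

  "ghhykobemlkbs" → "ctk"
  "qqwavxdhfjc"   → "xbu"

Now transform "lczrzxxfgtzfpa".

xhs

Looking at the pairs, the operation is to shift every letter 8 places backward in the alphabet (wrapping around), then keep only the last 3 characters.
Applying both steps to "lczrzxxfgtzfpa": "durjrppxylrxhs", then "xhs".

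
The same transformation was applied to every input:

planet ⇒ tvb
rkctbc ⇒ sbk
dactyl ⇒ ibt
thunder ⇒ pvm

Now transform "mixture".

qbz

Looking at the pairs, the operation is to shift every letter 8 places forward in the alphabet (wrapping around), then keep every other character starting from the second (positions 2nd, 4th, 6th, ...).
"mixture" → "qbz".
(Check on "planet": → "xtivmb" → "tvb" ✓)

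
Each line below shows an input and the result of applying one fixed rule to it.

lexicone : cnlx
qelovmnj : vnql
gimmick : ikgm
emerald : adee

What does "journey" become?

nyju

Each output is the input with this applied: keep every other character starting from the first (positions 1st, 3rd, 5th, ...), then swap the front and back halves of the string.
"journey" → "juny" → "nyju".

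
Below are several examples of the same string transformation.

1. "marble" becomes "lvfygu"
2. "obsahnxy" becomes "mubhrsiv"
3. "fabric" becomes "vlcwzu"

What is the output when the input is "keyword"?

The pattern: move the first 2 characters to the end (rotate left by 2), then shift every letter 6 places backward in the alphabet (wrapping around).
For "keyword" the result is "sqilxey".

sqilxey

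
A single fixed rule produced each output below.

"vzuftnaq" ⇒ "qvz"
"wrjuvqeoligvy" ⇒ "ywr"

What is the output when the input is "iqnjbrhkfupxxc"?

The pattern: move the last character to the front, then keep only the first 3 characters.
"iqnjbrhkfupxxc" → "ciqnjbrhkfupxx" → "ciq".

ciq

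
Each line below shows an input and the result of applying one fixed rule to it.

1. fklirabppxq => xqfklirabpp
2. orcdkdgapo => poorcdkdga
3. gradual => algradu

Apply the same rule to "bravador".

What's happening: move the last 2 characters to the front (rotate right by 2).
Doing the same to "bravador": "orbravad".

orbravad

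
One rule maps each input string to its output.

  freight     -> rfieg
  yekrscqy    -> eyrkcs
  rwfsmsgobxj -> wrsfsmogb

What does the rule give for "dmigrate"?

mdgiar

The rule is to delete the last 2 characters, then swap each adjacent pair of characters (1↔2, 3↔4, ...).
Starting from "dmigrate": after the first operation, "dmigra"; after the second, "mdgiar".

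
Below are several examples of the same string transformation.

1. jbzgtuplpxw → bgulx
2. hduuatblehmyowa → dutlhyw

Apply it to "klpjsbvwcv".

In each case the input is transformed by: keep every other character starting from the second (positions 2nd, 4th, 6th, ...).
Applying that to "klpjsbvwcv" gives "ljbwv".

ljbwv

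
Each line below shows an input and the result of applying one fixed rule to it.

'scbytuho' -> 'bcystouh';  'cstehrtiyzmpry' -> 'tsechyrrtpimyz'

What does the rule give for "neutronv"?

The transformation: move the first 2 characters to the end (rotate left by 2), then take characters alternately from the front and the back (1st, last, 2nd, 2nd-last, ...).
Working it through for "neutronv": intermediate "utronvne", final "uetnrvon".

uetnrvon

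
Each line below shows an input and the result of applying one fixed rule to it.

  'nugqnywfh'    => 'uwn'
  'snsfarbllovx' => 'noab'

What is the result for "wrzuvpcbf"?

The rule is to take characters alternately from the front and the back (1st, last, 2nd, 2nd-last, ...), then keep one character in every 3, starting at position 3 (positions 3rd, 6th, 9th, ...).
Starting from "wrzuvpcbf": after the first operation, "wfrbzcupv"; after the second, "rcv".

rcv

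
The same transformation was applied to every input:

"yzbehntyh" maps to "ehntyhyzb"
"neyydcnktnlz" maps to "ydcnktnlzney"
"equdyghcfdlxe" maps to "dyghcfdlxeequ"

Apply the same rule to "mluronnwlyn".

The pattern: move the first 3 characters to the end (rotate left by 3).
Doing the same to "mluronnwlyn": "ronnwlynmlu".

ronnwlynmlu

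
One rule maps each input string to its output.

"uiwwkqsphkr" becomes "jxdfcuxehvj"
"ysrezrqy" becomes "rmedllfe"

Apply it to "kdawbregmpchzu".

The pattern: shift every letter 13 places forward in the alphabet (wrapping around) — i.e. ROT13, then move the first 3 characters to the end (rotate left by 3).
For "kdawbregmpchzu", step one produces "xqnjoertzcpumh"; step two turns that into "joertzcpumhxqn".

joertzcpumhxqn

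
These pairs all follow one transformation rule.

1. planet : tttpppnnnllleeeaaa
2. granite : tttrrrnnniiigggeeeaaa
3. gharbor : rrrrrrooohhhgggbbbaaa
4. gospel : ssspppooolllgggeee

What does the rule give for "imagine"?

Each output is the input with this applied: repeat every character 3 times, then sort the characters into reverse alphabetical order.
So "imagine" becomes "nnnmmmiiiiiigggeeeaaa".

nnnmmmiiiiiigggeeeaaa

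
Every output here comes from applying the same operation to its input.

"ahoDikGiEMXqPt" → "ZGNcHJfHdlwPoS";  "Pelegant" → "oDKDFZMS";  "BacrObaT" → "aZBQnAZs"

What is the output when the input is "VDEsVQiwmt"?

Each output is the input with this applied: flip the case of every letter, then shift every letter 1 place backward in the alphabet (wrapping around).
Working it through for "VDEsVQiwmt": intermediate "vdeSvqIWMT", final "ucdRupHVLS".

ucdRupHVLS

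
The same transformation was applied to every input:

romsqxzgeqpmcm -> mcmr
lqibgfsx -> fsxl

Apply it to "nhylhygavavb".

avbn

The rule is to move the first character to the end, then keep only the last 4 characters.
For "nhylhygavavb", step one produces "hylhygavavbn"; step two turns that into "avbn".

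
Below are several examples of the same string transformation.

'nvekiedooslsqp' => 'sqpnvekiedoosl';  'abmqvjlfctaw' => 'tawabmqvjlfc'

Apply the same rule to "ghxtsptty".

ttyghxtsp

The pattern: move the last 3 characters to the front (rotate right by 3).
On "ghxtsptty" that produces "ttyghxtsp".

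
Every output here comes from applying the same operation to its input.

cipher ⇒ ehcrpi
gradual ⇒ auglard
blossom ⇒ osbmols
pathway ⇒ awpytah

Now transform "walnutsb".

Looking at the pairs, the operation is to move the last 3 characters to the front (rotate right by 3), then swap each adjacent pair of characters (1↔2, 3↔4, ...).
For "walnutsb", step one produces "tsbwalnu"; step two turns that into "stwblaun".

stwblaun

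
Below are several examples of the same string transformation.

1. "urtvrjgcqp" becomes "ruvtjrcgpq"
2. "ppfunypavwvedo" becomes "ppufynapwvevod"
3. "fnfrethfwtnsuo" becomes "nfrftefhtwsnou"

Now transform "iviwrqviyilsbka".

viwiqriviyslkba

What's happening: swap each adjacent pair of characters (1↔2, 3↔4, ...).
"iviwrqviyilsbka" → "viwiqriviyslkba".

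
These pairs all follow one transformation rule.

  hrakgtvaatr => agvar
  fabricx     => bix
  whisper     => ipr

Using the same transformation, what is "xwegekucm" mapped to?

Looking at the pairs, the operation is to delete the first 2 characters, then keep every other character starting from the first (positions 1st, 3rd, 5th, ...).
"xwegekucm" → "egekucm" → "eeum".

eeum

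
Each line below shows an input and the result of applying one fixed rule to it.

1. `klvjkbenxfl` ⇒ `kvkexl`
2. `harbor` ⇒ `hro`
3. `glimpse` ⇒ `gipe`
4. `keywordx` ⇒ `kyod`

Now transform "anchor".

Each output is the input with this applied: keep every other character starting from the first (positions 1st, 3rd, 5th, ...).
On "anchor" that produces "aco".

aco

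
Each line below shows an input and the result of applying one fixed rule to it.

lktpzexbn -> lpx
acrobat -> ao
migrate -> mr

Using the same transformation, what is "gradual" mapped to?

Looking at the pairs, the operation is to move the last character to the front, then keep one character in every 3, starting at position 2 (positions 2nd, 5th, 8th, ...).
For "gradual", step one produces "lgradua"; step two turns that into "gd".

gd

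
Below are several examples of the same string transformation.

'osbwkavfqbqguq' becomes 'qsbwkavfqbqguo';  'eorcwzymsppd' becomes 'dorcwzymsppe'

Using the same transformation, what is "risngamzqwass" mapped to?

Rule — swap the first and last characters.
For "risngamzqwass" the result is "sisngamzqwasr".

sisngamzqwasr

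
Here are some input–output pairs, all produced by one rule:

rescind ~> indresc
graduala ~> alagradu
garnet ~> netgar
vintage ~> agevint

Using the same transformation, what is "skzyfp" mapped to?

yfpskz

The transformation: move the last 3 characters to the front (rotate right by 3).
"skzyfp" → "yfpskz".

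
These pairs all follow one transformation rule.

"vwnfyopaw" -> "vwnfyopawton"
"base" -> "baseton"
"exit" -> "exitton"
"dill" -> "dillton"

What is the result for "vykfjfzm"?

vykfjfzmton

In each case the input is transformed by: append "ton".
On "vykfjfzm" that produces "vykfjfzmton".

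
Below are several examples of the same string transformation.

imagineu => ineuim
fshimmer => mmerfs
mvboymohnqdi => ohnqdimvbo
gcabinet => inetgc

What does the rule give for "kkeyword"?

In each case the input is transformed by: swap the front and back halves of the string, then delete the last 2 characters.
"kkeyword" → "wordkkey" → "wordkk".

wordkk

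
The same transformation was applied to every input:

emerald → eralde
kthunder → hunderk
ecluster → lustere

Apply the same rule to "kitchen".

tchenk

What's happening: move the first 2 characters to the end (rotate left by 2), then delete the last character.
Applying both steps to "kitchen": "tchenki", then "tchenk".
(Check on "emerald": → "eraldem" → "eralde" ✓)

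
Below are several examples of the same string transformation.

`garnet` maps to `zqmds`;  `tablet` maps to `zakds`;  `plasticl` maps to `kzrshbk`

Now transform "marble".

zqakd

The transformation: delete the first character, then shift every letter 1 place backward in the alphabet (wrapping around).
For "marble", step one produces "arble"; step two turns that into "zqakd".
(Check on "plasticl": → "lasticl" → "kzrshbk" ✓)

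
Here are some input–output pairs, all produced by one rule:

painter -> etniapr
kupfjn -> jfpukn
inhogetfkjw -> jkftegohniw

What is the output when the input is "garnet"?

enragt

In each case the input is transformed by: move the last character to the front, then reverse the string.
Applying both steps to "garnet": "tgarne", then "enragt".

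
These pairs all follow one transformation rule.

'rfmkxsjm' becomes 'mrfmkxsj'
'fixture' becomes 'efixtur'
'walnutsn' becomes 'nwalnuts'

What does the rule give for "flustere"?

The pattern: move the last character to the front.
So "flustere" becomes "efluster".

efluster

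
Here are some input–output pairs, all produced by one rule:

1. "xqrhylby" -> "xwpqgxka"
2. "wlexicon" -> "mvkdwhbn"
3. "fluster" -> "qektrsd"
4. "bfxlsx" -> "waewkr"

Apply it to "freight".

In each case the input is transformed by: move the last character to the front, then shift every letter 1 place backward in the alphabet (wrapping around).
For "freight", step one produces "tfreigh"; step two turns that into "seqdhfg".
(Check on "bfxlsx": → "xbfxls" → "waewkr" ✓)

seqdhfg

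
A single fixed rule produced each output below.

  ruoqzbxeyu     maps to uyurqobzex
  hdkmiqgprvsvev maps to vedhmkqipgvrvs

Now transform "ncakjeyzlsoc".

In each case the input is transformed by: swap each adjacent pair of characters (1↔2, 3↔4, ...), then move the last 2 characters to the front (rotate right by 2).
"ncakjeyzlsoc" → "cocnkaejzysl".

cocnkaejzysl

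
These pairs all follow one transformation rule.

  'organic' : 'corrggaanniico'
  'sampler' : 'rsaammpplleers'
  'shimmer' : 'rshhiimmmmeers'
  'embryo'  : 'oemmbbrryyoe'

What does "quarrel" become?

In each case the input is transformed by: double every character, then swap the first and last characters.
On "quarrel" that produces "lquuaarrrreelq".

lquuaarrrreelq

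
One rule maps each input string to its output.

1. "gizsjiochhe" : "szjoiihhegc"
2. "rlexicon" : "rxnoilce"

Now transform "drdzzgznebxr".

zzxzrrgndebd

Rule — sort the characters into reverse alphabetical order, then swap each adjacent pair of characters (1↔2, 3↔4, ...).
For "drdzzgznebxr", step one produces "zzzxrrngeddb"; step two turns that into "zzxzrrgndebd".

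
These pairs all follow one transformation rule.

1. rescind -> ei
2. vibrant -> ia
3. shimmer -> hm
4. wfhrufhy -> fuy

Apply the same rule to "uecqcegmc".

ecm

The pattern: keep one character in every 3, starting at position 2 (positions 2nd, 5th, 8th, ...).
So "uecqcegmc" becomes "ecm".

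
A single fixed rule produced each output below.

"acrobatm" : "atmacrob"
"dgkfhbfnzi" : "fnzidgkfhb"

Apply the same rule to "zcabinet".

The transformation: move the first character to the end, then swap the front and back halves of the string.
For "zcabinet" the result is "netzcabi".

netzcabi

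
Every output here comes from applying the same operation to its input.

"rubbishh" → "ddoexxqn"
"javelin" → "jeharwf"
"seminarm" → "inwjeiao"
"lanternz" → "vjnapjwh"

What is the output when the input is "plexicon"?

jkyetahl

The transformation: shift every letter 4 places backward in the alphabet (wrapping around), then reverse the string.
"plexicon" → "lhateykj" → "jkyetahl".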